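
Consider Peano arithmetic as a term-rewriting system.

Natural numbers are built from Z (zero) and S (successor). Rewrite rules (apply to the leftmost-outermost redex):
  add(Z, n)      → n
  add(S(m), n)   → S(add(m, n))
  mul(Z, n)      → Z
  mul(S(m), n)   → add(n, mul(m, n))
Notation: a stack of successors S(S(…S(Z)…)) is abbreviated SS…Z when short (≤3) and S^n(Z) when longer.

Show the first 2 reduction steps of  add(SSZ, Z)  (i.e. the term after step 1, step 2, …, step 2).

  start: add(SSZ, Z)
  step 1: S(add(SZ, Z))
  step 2: S(S(add(Z, Z)))

Answer: after 2 steps: S(S(add(Z, Z)))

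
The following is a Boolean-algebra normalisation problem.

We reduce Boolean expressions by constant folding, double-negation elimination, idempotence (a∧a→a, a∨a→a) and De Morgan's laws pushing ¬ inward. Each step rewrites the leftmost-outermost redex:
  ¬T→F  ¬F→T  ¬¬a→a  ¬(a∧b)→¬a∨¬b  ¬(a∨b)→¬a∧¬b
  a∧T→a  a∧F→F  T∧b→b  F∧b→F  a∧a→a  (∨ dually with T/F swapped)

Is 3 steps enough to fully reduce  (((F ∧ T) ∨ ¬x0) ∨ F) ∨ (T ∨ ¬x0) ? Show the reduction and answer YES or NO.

  start: (((F ∧ T) ∨ ¬x0) ∨ F) ∨ (T ∨ ¬x0)
  step 1: ((F ∧ T) ∨ ¬x0) ∨ (T ∨ ¬x0)
  step 2: (F ∨ ¬x0) ∨ (T ∨ ¬x0)
  step 3: ¬x0 ∨ (T ∨ ¬x0)

Answer: NO — after 3 steps the term is ¬x0 ∨ (T ∨ ¬x0), not yet normal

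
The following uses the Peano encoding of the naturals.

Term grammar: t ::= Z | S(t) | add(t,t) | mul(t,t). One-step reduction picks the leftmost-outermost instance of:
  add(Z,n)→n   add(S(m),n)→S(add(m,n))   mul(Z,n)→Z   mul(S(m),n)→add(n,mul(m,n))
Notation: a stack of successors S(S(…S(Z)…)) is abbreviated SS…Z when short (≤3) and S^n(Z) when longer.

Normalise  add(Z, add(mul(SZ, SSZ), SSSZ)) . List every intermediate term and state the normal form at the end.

  start: add(Z, add(mul(SZ, SSZ), SSSZ))
  step 1: add(mul(SZ, SSZ), SSSZ)
  step 2: add(add(SSZ, mul(Z, SSZ)), SSSZ)
  step 3: add(S(add(SZ, mul(Z, SSZ))), SSSZ)
  step 4: S(add(add(SZ, mul(Z, SSZ)), SSSZ))
  step 5: S(add(S(add(Z, mul(Z, SSZ))), SSSZ))
  step 6: S(S(add(add(Z, mul(Z, SSZ)), SSSZ)))
  step 7: S(S(add(mul(Z, SSZ), SSSZ)))
  step 8: S(S(add(Z, SSSZ)))
  step 9: S^5(Z)

Answer: normal form = S^5(Z)  (in 9 steps)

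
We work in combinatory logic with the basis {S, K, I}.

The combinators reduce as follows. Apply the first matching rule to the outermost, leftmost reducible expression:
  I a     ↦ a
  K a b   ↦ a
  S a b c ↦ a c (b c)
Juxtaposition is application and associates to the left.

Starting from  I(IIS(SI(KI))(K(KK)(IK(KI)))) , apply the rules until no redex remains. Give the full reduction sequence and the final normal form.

Answer: normal form = S(SI(KI))(KK)  (in 4 steps)

Working:
  start: I(IIS(SI(KI))(K(KK)(IK(KI))))
  [1] IIS(SI(KI))(K(KK)(IK(KI)))
  [2] IS(SI(KI))(K(KK)(IK(KI)))
  [3] S(SI(KI))(K(KK)(IK(KI)))
  [4] S(SI(KI))(KK)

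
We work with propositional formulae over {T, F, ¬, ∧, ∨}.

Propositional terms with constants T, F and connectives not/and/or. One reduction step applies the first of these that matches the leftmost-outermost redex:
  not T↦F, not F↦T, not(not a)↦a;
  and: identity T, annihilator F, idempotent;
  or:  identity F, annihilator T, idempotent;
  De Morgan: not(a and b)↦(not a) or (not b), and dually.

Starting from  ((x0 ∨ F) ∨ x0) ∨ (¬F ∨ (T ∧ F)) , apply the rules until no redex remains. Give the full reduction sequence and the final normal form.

  start: ((x0 ∨ F) ∨ x0) ∨ (¬F ∨ (T ∧ F))
  [1] (x0 ∨ x0) ∨ (¬F ∨ (T ∧ F))
  [2] x0 ∨ (¬F ∨ (T ∧ F))
  [3] x0 ∨ (T ∨ (T ∧ F))
  [4] x0 ∨ T
  [5] T

Answer: normal form = T  (in 5 steps)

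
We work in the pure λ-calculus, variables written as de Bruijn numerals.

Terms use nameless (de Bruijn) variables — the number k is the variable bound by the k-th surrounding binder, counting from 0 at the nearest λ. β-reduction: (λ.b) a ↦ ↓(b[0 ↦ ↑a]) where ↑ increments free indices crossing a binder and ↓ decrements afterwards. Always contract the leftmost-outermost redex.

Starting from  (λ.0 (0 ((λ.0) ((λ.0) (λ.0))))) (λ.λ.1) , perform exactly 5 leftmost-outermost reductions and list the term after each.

Answer: after 5 steps: λ.λ.λ.0

Reduction:
  start: (λ.0 (0 ((λ.0) ((λ.0) (λ.0))))) (λ.λ.1)
  step 1: (λ.λ.1) ((λ.λ.1) ((λ.0) ((λ.0) (λ.0))))
  step 2: λ.(λ.λ.1) ((λ.0) ((λ.0) (λ.0)))
  step 3: λ.λ.(λ.0) ((λ.0) (λ.0))
  step 4: λ.λ.(λ.0) (λ.0)
  step 5: λ.λ.λ.0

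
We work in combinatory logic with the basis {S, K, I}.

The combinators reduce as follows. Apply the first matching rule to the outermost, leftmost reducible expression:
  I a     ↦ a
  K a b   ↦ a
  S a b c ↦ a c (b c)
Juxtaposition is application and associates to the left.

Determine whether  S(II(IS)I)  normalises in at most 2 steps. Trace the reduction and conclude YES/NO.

  start: S(II(IS)I)
  step 1: S(I(IS)I)
  step 2: S(ISI)

Answer: NO — after 2 steps the term is S(ISI), not yet normal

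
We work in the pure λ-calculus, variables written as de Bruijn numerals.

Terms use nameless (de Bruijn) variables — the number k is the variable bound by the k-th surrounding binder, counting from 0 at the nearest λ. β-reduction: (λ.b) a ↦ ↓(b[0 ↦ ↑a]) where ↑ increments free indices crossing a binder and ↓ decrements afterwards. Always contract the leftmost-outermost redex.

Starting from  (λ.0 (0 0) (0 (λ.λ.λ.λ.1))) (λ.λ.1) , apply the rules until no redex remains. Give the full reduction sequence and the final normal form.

Answer: normal form = λ.λ.λ.1  (in 4 steps)

Working:
  start: (λ.0 (0 0) (0 (λ.λ.λ.λ.1))) (λ.λ.1)
  →1  (λ.λ.1) ((λ.λ.1) (λ.λ.1)) ((λ.λ.1) (λ.λ.λ.λ.1))
  →2  (λ.(λ.λ.1) (λ.λ.1)) ((λ.λ.1) (λ.λ.λ.λ.1))
  →3  (λ.λ.1) (λ.λ.1)
  →4  λ.λ.λ.1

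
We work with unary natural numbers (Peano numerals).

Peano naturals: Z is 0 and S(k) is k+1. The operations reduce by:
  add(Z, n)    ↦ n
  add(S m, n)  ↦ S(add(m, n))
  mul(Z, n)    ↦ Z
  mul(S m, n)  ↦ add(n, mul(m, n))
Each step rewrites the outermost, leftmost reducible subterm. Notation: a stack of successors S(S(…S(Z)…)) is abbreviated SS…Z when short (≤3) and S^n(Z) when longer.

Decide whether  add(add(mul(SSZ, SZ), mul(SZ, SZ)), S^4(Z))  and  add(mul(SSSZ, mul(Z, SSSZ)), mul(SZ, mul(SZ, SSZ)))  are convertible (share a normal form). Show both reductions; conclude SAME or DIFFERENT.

Answer: DIFFERENT — A ⇓ S^7(Z), B ⇓ SSZ

Derivation:
Term A:
  start: add(add(mul(SSZ, SZ), mul(SZ, SZ)), S^4(Z))
  step 1: add(add(add(SZ, mul(SZ, SZ)), mul(SZ, SZ)), S^4(Z))
  step 2: add(add(S(add(Z, mul(SZ, SZ))), mul(SZ, SZ)), S^4(Z))
  step 3: add(S(add(add(Z, mul(SZ, SZ)), mul(SZ, SZ))), S^4(Z))
  step 4: S(add(add(add(Z, mul(SZ, SZ)), mul(SZ, SZ)), S^4(Z)))
  step 5: S(add(add(mul(SZ, SZ), mul(SZ, SZ)), S^4(Z)))
  step 6: S(add(add(add(SZ, mul(Z, SZ)), mul(SZ, SZ)), S^4(Z)))
  step 7: S(add(add(S(add(Z, mul(Z, SZ))), mul(SZ, SZ)), S^4(Z)))
  step 8: S(add(S(add(add(Z, mul(Z, SZ)), mul(SZ, SZ))), S^4(Z)))
  step 9: S(S(add(add(add(Z, mul(Z, SZ)), mul(SZ, SZ)), S^4(Z))))
  step 10: S(S(add(add(mul(Z, SZ), mul(SZ, SZ)), S^4(Z))))
  step 11: S(S(add(add(Z, mul(SZ, SZ)), S^4(Z))))
  step 12: S(S(add(mul(SZ, SZ), S^4(Z))))
  step 13: S(S(add(add(SZ, mul(Z, SZ)), S^4(Z))))
  step 14: S(S(add(S(add(Z, mul(Z, SZ))), S^4(Z))))
  step 15: S(S(S(add(add(Z, mul(Z, SZ)), S^4(Z)))))
  step 16: S(S(S(add(mul(Z, SZ), S^4(Z)))))
  step 17: S(S(S(add(Z, S^4(Z)))))
  step 18: S^7(Z)

Term B:
  start: add(mul(SSSZ, mul(Z, SSSZ)), mul(SZ, mul(SZ, SSZ)))
  step 1: add(add(mul(Z, SSSZ), mul(SSZ, mul(Z, SSSZ))), mul(SZ, mul(SZ, SSZ)))
  step 2: add(add(Z, mul(SSZ, mul(Z, SSSZ))), mul(SZ, mul(SZ, SSZ)))
  step 3: add(mul(SSZ, mul(Z, SSSZ)), mul(SZ, mul(SZ, SSZ)))
  step 4: add(add(mul(Z, SSSZ), mul(SZ, mul(Z, SSSZ))), mul(SZ, mul(SZ, SSZ)))
  step 5: add(add(Z, mul(SZ, mul(Z, SSSZ))), mul(SZ, mul(SZ, SSZ)))
  step 6: add(mul(SZ, mul(Z, SSSZ)), mul(SZ, mul(SZ, SSZ)))
  step 7: add(add(mul(Z, SSSZ), mul(Z, mul(Z, SSSZ))), mul(SZ, mul(SZ, SSZ)))
  step 8: add(add(Z, mul(Z, mul(Z, SSSZ))), mul(SZ, mul(SZ, SSZ)))
  step 9: add(mul(Z, mul(Z, SSSZ)), mul(SZ, mul(SZ, SSZ)))
  step 10: add(Z, mul(SZ, mul(SZ, SSZ)))
  step 11: mul(SZ, mul(SZ, SSZ))
  step 12: add(mul(SZ, SSZ), mul(Z, mul(SZ, SSZ)))
  step 13: add(add(SSZ, mul(Z, SSZ)), mul(Z, mul(SZ, SSZ)))
  step 14: add(S(add(SZ, mul(Z, SSZ))), mul(Z, mul(SZ, SSZ)))
  step 15: S(add(add(SZ, mul(Z, SSZ)), mul(Z, mul(SZ, SSZ))))
  step 16: S(add(S(add(Z, mul(Z, SSZ))), mul(Z, mul(SZ, SSZ))))
  step 17: S(S(add(add(Z, mul(Z, SSZ)), mul(Z, mul(SZ, SSZ)))))
  step 18: S(S(add(mul(Z, SSZ), mul(Z, mul(SZ, SSZ)))))
  step 19: S(S(add(Z, mul(Z, mul(SZ, SSZ)))))
  step 20: S(S(mul(Z, mul(SZ, SSZ))))
  step 21: SSZ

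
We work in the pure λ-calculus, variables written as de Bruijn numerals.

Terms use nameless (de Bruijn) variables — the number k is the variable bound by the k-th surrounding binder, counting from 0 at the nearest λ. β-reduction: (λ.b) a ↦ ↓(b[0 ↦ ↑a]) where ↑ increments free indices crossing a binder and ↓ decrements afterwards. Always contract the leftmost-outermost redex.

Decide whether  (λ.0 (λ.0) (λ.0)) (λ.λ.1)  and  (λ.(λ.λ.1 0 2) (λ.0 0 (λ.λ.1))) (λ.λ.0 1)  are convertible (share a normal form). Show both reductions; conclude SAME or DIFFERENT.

Term A:
  start: (λ.0 (λ.0) (λ.0)) (λ.λ.1)
  step 1: (λ.λ.1) (λ.0) (λ.0)
  step 2: (λ.λ.0) (λ.0)
  step 3: λ.0

Term B:
  start: (λ.(λ.λ.1 0 2) (λ.0 0 (λ.λ.1))) (λ.λ.0 1)
  step 1: (λ.λ.1 0 (λ.λ.0 1)) (λ.0 0 (λ.λ.1))
  step 2: λ.(λ.0 0 (λ.λ.1)) 0 (λ.λ.0 1)
  step 3: λ.0 0 (λ.λ.1) (λ.λ.0 1)

Answer: DIFFERENT — A ⇓ λ.0, B ⇓ λ.0 0 (λ.λ.1) (λ.λ.0 1)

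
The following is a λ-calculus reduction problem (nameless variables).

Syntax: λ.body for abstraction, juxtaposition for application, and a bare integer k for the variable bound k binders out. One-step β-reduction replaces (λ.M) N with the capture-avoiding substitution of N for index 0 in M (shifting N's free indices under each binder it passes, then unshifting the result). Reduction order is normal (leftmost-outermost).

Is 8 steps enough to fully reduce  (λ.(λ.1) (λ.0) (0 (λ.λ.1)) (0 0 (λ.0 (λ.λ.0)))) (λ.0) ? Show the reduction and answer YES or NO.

  start: (λ.(λ.1) (λ.0) (0 (λ.λ.1)) (0 0 (λ.0 (λ.λ.0)))) (λ.0)
  [1] (λ.λ.0) (λ.0) ((λ.0) (λ.λ.1)) ((λ.0) (λ.0) (λ.0 (λ.λ.0)))
  [2] (λ.0) ((λ.0) (λ.λ.1)) ((λ.0) (λ.0) (λ.0 (λ.λ.0)))
  [3] (λ.0) (λ.λ.1) ((λ.0) (λ.0) (λ.0 (λ.λ.0)))
  [4] (λ.λ.1) ((λ.0) (λ.0) (λ.0 (λ.λ.0)))
  [5] λ.(λ.0) (λ.0) (λ.0 (λ.λ.0))
  [6] λ.(λ.0) (λ.0 (λ.λ.0))
  [7] λ.λ.0 (λ.λ.0)

Answer: YES — reaches normal form λ.λ.0 (λ.λ.0) in 7 ≤ 8 steps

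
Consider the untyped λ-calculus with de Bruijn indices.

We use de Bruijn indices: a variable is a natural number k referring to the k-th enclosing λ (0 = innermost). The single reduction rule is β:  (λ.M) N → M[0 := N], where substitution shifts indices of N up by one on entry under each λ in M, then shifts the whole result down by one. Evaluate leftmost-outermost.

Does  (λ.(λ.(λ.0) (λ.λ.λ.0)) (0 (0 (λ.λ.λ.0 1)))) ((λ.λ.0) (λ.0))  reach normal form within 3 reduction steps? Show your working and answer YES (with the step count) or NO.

Answer: YES — reaches normal form λ.λ.λ.0 in 3 ≤ 3 steps

Reduction:
  start: (λ.(λ.(λ.0) (λ.λ.λ.0)) (0 (0 (λ.λ.λ.0 1)))) ((λ.λ.0) (λ.0))
  step 1: (λ.(λ.0) (λ.λ.λ.0)) ((λ.λ.0) (λ.0) ((λ.λ.0) (λ.0) (λ.λ.λ.0 1)))
  step 2: (λ.0) (λ.λ.λ.0)
  step 3: λ.λ.λ.0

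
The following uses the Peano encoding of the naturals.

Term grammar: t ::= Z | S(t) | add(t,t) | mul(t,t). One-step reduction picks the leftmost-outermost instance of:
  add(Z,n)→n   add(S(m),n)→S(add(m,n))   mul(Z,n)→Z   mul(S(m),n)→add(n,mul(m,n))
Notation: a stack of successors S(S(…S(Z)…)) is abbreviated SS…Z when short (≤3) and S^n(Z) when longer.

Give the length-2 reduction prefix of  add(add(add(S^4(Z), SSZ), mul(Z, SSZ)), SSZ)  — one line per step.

Answer: after 2 steps: add(S(add(add(SSSZ, SSZ), mul(Z, SSZ))), SSZ)

Derivation:
  start: add(add(add(S^4(Z), SSZ), mul(Z, SSZ)), SSZ)
  →1  add(add(S(add(SSSZ, SSZ)), mul(Z, SSZ)), SSZ)
  →2  add(S(add(add(SSSZ, SSZ), mul(Z, SSZ))), SSZ)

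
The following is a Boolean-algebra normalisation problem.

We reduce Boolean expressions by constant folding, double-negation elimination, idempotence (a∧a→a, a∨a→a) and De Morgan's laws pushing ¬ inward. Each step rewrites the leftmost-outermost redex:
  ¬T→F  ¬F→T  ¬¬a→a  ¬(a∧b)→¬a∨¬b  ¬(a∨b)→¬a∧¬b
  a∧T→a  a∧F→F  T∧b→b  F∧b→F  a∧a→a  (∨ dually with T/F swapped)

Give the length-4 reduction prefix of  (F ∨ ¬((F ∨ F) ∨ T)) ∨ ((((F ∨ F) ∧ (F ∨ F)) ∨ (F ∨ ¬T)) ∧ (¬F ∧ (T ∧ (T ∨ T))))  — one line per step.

  start: (F ∨ ¬((F ∨ F) ∨ T)) ∨ ((((F ∨ F) ∧ (F ∨ F)) ∨ (F ∨ ¬T)) ∧ (¬F ∧ (T ∧ (T ∨ T))))
  [1] ¬((F ∨ F) ∨ T) ∨ ((((F ∨ F) ∧ (F ∨ F)) ∨ (F ∨ ¬T)) ∧ (¬F ∧ (T ∧ (T ∨ T))))
  [2] (¬(F ∨ F) ∧ ¬T) ∨ ((((F ∨ F) ∧ (F ∨ F)) ∨ (F ∨ ¬T)) ∧ (¬F ∧ (T ∧ (T ∨ T))))
  [3] ((¬F ∧ ¬F) ∧ ¬T) ∨ ((((F ∨ F) ∧ (F ∨ F)) ∨ (F ∨ ¬T)) ∧ (¬F ∧ (T ∧ (T ∨ T))))
  [4] (¬F ∧ ¬T) ∨ ((((F ∨ F) ∧ (F ∨ F)) ∨ (F ∨ ¬T)) ∧ (¬F ∧ (T ∧ (T ∨ T))))

Answer: after 4 steps: (¬F ∧ ¬T) ∨ ((((F ∨ F) ∧ (F ∨ F)) ∨ (F ∨ ¬T)) ∧ (¬F ∧ (T ∧ (T ∨ T))))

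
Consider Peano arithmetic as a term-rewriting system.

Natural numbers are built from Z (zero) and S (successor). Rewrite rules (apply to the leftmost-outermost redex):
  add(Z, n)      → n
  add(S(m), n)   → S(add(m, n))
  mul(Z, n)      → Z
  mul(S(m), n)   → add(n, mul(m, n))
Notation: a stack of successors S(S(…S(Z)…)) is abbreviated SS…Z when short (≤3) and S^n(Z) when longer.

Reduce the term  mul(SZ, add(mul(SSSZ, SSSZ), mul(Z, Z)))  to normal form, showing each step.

Answer: normal form = S^9(Z)  (in 39 steps)

Working:
  start: mul(SZ, add(mul(SSSZ, SSSZ), mul(Z, Z)))
  step 1: add(add(mul(SSSZ, SSSZ), mul(Z, Z)), mul(Z, add(mul(SSSZ, SSSZ), mul(Z, Z))))
  step 2: add(add(add(SSSZ, mul(SSZ, SSSZ)), mul(Z, Z)), mul(Z, add(mul(SSSZ, SSSZ), mul(Z, Z))))
  step 3: add(add(S(add(SSZ, mul(SSZ, SSSZ))), mul(Z, Z)), mul(Z, add(mul(SSSZ, SSSZ), mul(Z, Z))))
  step 4: add(S(add(add(SSZ, mul(SSZ, SSSZ)), mul(Z, Z))), mul(Z, add(mul(SSSZ, SSSZ), mul(Z, Z))))
  step 5: S(add(add(add(SSZ, mul(SSZ, SSSZ)), mul(Z, Z)), mul(Z, add(mul(SSSZ, SSSZ), mul(Z, Z)))))
  step 6: S(add(add(S(add(SZ, mul(SSZ, SSSZ))), mul(Z, Z)), mul(Z, add(mul(SSSZ, SSSZ), mul(Z, Z)))))
  step 7: S(add(S(add(add(SZ, mul(SSZ, SSSZ)), mul(Z, Z))), mul(Z, add(mul(SSSZ, SSSZ), mul(Z, Z)))))
  step 8: S(S(add(add(add(SZ, mul(SSZ, SSSZ)), mul(Z, Z)), mul(Z, add(mul(SSSZ, SSSZ), mul(Z, Z))))))
  step 9: S(S(add(add(S(add(Z, mul(SSZ, SSSZ))), mul(Z, Z)), mul(Z, add(mul(SSSZ, SSSZ), mul(Z, Z))))))
  step 10: S(S(add(S(add(add(Z, mul(SSZ, SSSZ)), mul(Z, Z))), mul(Z, add(mul(SSSZ, SSSZ), mul(Z, Z))))))
  step 11: S(S(S(add(add(add(Z, mul(SSZ, SSSZ)), mul(Z, Z)), mul(Z, add(mul(SSSZ, SSSZ), mul(Z, Z)))))))
  step 12: S(S(S(add(add(mul(SSZ, SSSZ), mul(Z, Z)), mul(Z, add(mul(SSSZ, SSSZ), mul(Z, Z)))))))
  step 13: S(S(S(add(add(add(SSSZ, mul(SZ, SSSZ)), mul(Z, Z)), mul(Z, add(mul(SSSZ, SSSZ), mul(Z, Z)))))))
  step 14: S(S(S(add(add(S(add(SSZ, mul(SZ, SSSZ))), mul(Z, Z)), mul(Z, add(mul(SSSZ, SSSZ), mul(Z, Z)))))))
  step 15: S(S(S(add(S(add(add(SSZ, mul(SZ, SSSZ)), mul(Z, Z))), mul(Z, add(mul(SSSZ, SSSZ), mul(Z, Z)))))))
  step 16: S(S(S(S(add(add(add(SSZ, mul(SZ, SSSZ)), mul(Z, Z)), mul(Z, add(mul(SSSZ, SSSZ), mul(Z, Z))))))))
  step 17: S(S(S(S(add(add(S(add(SZ, mul(SZ, SSSZ))), mul(Z, Z)), mul(Z, add(mul(SSSZ, SSSZ), mul(Z, Z))))))))
  step 18: S(S(S(S(add(S(add(add(SZ, mul(SZ, SSSZ)), mul(Z, Z))), mul(Z, add(mul(SSSZ, SSSZ), mul(Z, Z))))))))
  step 19: S(S(S(S(S(add(add(add(SZ, mul(SZ, SSSZ)), mul(Z, Z)), mul(Z, add(mul(SSSZ, SSSZ), mul(Z, Z)))))))))
  step 20: S(S(S(S(S(add(add(S(add(Z, mul(SZ, SSSZ))), mul(Z, Z)), mul(Z, add(mul(SSSZ, SSSZ), mul(Z, Z)))))))))
  step 21: S(S(S(S(S(add(S(add(add(Z, mul(SZ, SSSZ)), mul(Z, Z))), mul(Z, add(mul(SSSZ, SSSZ), mul(Z, Z)))))))))
  step 22: S(S(S(S(S(S(add(add(add(Z, mul(SZ, SSSZ)), mul(Z, Z)), mul(Z, add(mul(SSSZ, SSSZ), mul(Z, Z))))))))))
  step 23: S(S(S(S(S(S(add(add(mul(SZ, SSSZ), mul(Z, Z)), mul(Z, add(mul(SSSZ, SSSZ), mul(Z, Z))))))))))
  step 24: S(S(S(S(S(S(add(add(add(SSSZ, mul(Z, SSSZ)), mul(Z, Z)), mul(Z, add(mul(SSSZ, SSSZ), mul(Z, Z))))))))))
  step 25: S(S(S(S(S(S(add(add(S(add(SSZ, mul(Z, SSSZ))), mul(Z, Z)), mul(Z, add(mul(SSSZ, SSSZ), mul(Z, Z))))))))))
  step 26: S(S(S(S(S(S(add(S(add(add(SSZ, mul(Z, SSSZ)), mul(Z, Z))), mul(Z, add(mul(SSSZ, SSSZ), mul(Z, Z))))))))))
  step 27: S(S(S(S(S(S(S(add(add(add(SSZ, mul(Z, SSSZ)), mul(Z, Z)), mul(Z, add(mul(SSSZ, SSSZ), mul(Z, Z)))))))))))
  step 28: S(S(S(S(S(S(S(add(add(S(add(SZ, mul(Z, SSSZ))), mul(Z, Z)), mul(Z, add(mul(SSSZ, SSSZ), mul(Z, Z)))))))))))
  step 29: S(S(S(S(S(S(S(add(S(add(add(SZ, mul(Z, SSSZ)), mul(Z, Z))), mul(Z, add(mul(SSSZ, SSSZ), mul(Z, Z)))))))))))
  step 30: S(S(S(S(S(S(S(S(add(add(add(SZ, mul(Z, SSSZ)), mul(Z, Z)), mul(Z, add(mul(SSSZ, SSSZ), mul(Z, Z))))))))))))
  step 31: S(S(S(S(S(S(S(S(add(add(S(add(Z, mul(Z, SSSZ))), mul(Z, Z)), mul(Z, add(mul(SSSZ, SSSZ), mul(Z, Z))))))))))))
  step 32: S(S(S(S(S(S(S(S(add(S(add(add(Z, mul(Z, SSSZ)), mul(Z, Z))), mul(Z, add(mul(SSSZ, SSSZ), mul(Z, Z))))))))))))
  step 33: S(S(S(S(S(S(S(S(S(add(add(add(Z, mul(Z, SSSZ)), mul(Z, Z)), mul(Z, add(mul(SSSZ, SSSZ), mul(Z, Z)))))))))))))
  step 34: S(S(S(S(S(S(S(S(S(add(add(mul(Z, SSSZ), mul(Z, Z)), mul(Z, add(mul(SSSZ, SSSZ), mul(Z, Z)))))))))))))
  step 35: S(S(S(S(S(S(S(S(S(add(add(Z, mul(Z, Z)), mul(Z, add(mul(SSSZ, SSSZ), mul(Z, Z)))))))))))))
  step 36: S(S(S(S(S(S(S(S(S(add(mul(Z, Z), mul(Z, add(mul(SSSZ, SSSZ), mul(Z, Z)))))))))))))
  step 37: S(S(S(S(S(S(S(S(S(add(Z, mul(Z, add(mul(SSSZ, SSSZ), mul(Z, Z)))))))))))))
  step 38: S(S(S(S(S(S(S(S(S(mul(Z, add(mul(SSSZ, SSSZ), mul(Z, Z))))))))))))
  step 39: S^9(Z)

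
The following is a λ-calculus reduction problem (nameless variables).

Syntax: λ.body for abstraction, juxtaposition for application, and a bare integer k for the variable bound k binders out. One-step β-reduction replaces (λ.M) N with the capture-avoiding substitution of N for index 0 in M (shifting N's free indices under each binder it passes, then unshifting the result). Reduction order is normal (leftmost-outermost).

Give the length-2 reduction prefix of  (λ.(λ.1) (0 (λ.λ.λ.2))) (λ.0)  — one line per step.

  start: (λ.(λ.1) (0 (λ.λ.λ.2))) (λ.0)
  [1] (λ.λ.0) ((λ.0) (λ.λ.λ.2))
  [2] λ.0

Answer: after 2 steps: λ.0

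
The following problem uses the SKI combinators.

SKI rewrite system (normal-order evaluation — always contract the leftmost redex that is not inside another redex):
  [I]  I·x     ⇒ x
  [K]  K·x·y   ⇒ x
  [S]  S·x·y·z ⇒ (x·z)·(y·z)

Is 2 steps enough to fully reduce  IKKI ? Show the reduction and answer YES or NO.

Answer: YES — reaches normal form K in 2 ≤ 2 steps

Reduction:
  start: IKKI
  →1  KKI
  →2  K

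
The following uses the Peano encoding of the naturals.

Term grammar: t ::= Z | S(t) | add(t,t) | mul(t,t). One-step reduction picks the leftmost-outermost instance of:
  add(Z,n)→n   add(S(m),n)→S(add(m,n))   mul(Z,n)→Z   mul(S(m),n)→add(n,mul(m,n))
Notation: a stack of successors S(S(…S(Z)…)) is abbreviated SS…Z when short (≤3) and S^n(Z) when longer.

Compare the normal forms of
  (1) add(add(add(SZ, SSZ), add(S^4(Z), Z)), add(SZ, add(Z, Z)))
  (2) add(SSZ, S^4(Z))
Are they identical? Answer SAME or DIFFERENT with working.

Term A:
  start: add(add(add(SZ, SSZ), add(S^4(Z), Z)), add(SZ, add(Z, Z)))
  [1] add(add(S(add(Z, SSZ)), add(S^4(Z), Z)), add(SZ, add(Z, Z)))
  [2] add(S(add(add(Z, SSZ), add(S^4(Z), Z))), add(SZ, add(Z, Z)))
  [3] S(add(add(add(Z, SSZ), add(S^4(Z), Z)), add(SZ, add(Z, Z))))
  [4] S(add(add(SSZ, add(S^4(Z), Z)), add(SZ, add(Z, Z))))
  [5] S(add(S(add(SZ, add(S^4(Z), Z))), add(SZ, add(Z, Z))))
  [6] S(S(add(add(SZ, add(S^4(Z), Z)), add(SZ, add(Z, Z)))))
  [7] S(S(add(S(add(Z, add(S^4(Z), Z))), add(SZ, add(Z, Z)))))
  [8] S(S(S(add(add(Z, add(S^4(Z), Z)), add(SZ, add(Z, Z))))))
  [9] S(S(S(add(add(S^4(Z), Z), add(SZ, add(Z, Z))))))
  [10] S(S(S(add(S(add(SSSZ, Z)), add(SZ, add(Z, Z))))))
  [11] S(S(S(S(add(add(SSSZ, Z), add(SZ, add(Z, Z)))))))
  [12] S(S(S(S(add(S(add(SSZ, Z)), add(SZ, add(Z, Z)))))))
  [13] S(S(S(S(S(add(add(SSZ, Z), add(SZ, add(Z, Z))))))))
  [14] S(S(S(S(S(add(S(add(SZ, Z)), add(SZ, add(Z, Z))))))))
  [15] S(S(S(S(S(S(add(add(SZ, Z), add(SZ, add(Z, Z)))))))))
  [16] S(S(S(S(S(S(add(S(add(Z, Z)), add(SZ, add(Z, Z)))))))))
  [17] S(S(S(S(S(S(S(add(add(Z, Z), add(SZ, add(Z, Z))))))))))
  [18] S(S(S(S(S(S(S(add(Z, add(SZ, add(Z, Z))))))))))
  [19] S(S(S(S(S(S(S(add(SZ, add(Z, Z)))))))))
  [20] S(S(S(S(S(S(S(S(add(Z, add(Z, Z))))))))))
  [21] S(S(S(S(S(S(S(S(add(Z, Z)))))))))
  [22] S^8(Z)

Term B:
  start: add(SSZ, S^4(Z))
  [1] S(add(SZ, S^4(Z)))
  [2] S(S(add(Z, S^4(Z))))
  [3] S^6(Z)

Answer: DIFFERENT — A ⇓ S^8(Z), B ⇓ S^6(Z)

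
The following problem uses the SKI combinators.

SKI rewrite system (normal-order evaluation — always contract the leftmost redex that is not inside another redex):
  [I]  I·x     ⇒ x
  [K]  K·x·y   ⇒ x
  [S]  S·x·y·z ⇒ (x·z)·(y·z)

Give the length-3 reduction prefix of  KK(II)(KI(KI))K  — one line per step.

Answer: after 3 steps: I

Working:
  start: KK(II)(KI(KI))K
  →1  K(KI(KI))K
  →2  KI(KI)
  →3  I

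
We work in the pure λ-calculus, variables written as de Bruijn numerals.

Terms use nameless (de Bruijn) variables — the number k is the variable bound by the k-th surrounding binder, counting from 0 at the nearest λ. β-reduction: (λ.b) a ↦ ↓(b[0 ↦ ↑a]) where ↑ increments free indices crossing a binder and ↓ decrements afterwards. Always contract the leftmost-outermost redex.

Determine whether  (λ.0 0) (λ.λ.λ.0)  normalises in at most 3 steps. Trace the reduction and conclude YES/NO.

Answer: YES — reaches normal form λ.λ.0 in 2 ≤ 3 steps

Working:
  start: (λ.0 0) (λ.λ.λ.0)
  →1  (λ.λ.λ.0) (λ.λ.λ.0)
  →2  λ.λ.0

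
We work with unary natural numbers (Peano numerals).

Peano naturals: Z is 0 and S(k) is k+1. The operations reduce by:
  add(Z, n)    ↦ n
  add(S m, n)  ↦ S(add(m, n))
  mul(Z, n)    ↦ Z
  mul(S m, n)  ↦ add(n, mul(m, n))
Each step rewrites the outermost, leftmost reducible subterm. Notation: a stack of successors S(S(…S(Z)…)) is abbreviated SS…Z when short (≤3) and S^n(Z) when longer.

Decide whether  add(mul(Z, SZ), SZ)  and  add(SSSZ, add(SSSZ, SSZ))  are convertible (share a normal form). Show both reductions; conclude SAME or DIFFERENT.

Term A:
  start: add(mul(Z, SZ), SZ)
  [1] add(Z, SZ)
  [2] SZ

Term B:
  start: add(SSSZ, add(SSSZ, SSZ))
  [1] S(add(SSZ, add(SSSZ, SSZ)))
  [2] S(S(add(SZ, add(SSSZ, SSZ))))
  [3] S(S(S(add(Z, add(SSSZ, SSZ)))))
  [4] S(S(S(add(SSSZ, SSZ))))
  [5] S(S(S(S(add(SSZ, SSZ)))))
  [6] S(S(S(S(S(add(SZ, SSZ))))))
  [7] S(S(S(S(S(S(add(Z, SSZ)))))))
  [8] S^8(Z)

Answer: DIFFERENT — A ⇓ SZ, B ⇓ S^8(Z)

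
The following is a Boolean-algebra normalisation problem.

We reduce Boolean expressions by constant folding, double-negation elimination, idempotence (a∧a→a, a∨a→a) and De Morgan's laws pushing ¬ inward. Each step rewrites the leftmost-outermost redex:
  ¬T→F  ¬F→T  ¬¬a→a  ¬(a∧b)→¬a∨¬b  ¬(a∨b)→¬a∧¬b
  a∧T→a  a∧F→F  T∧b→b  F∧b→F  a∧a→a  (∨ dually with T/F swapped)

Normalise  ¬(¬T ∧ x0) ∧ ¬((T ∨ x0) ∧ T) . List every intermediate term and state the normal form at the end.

  start: ¬(¬T ∧ x0) ∧ ¬((T ∨ x0) ∧ T)
  [1] (¬¬T ∨ ¬x0) ∧ ¬((T ∨ x0) ∧ T)
  [2] (T ∨ ¬x0) ∧ ¬((T ∨ x0) ∧ T)
  [3] T ∧ ¬((T ∨ x0) ∧ T)
  [4] ¬((T ∨ x0) ∧ T)
  [5] ¬(T ∨ x0) ∨ ¬T
  [6] (¬T ∧ ¬x0) ∨ ¬T
  [7] (F ∧ ¬x0) ∨ ¬T
  [8] F ∨ ¬T
  [9] ¬T
  [10] F

Answer: normal form = F  (in 10 steps)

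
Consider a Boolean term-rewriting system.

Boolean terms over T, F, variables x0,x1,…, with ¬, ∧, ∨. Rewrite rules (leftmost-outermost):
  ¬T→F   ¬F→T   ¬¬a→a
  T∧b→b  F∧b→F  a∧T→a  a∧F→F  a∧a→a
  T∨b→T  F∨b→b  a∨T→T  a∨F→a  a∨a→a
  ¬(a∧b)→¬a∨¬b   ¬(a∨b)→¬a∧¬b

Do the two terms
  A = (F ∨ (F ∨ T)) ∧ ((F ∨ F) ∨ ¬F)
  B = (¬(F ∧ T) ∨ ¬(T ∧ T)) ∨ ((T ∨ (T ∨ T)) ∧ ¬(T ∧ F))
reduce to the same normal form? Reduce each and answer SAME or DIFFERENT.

Term A:
  start: (F ∨ (F ∨ T)) ∧ ((F ∨ F) ∨ ¬F)
  [1] (F ∨ T) ∧ ((F ∨ F) ∨ ¬F)
  [2] T ∧ ((F ∨ F) ∨ ¬F)
  [3] (F ∨ F) ∨ ¬F
  [4] F ∨ ¬F
  [5] ¬F
  [6] T

Term B:
  start: (¬(F ∧ T) ∨ ¬(T ∧ T)) ∨ ((T ∨ (T ∨ T)) ∧ ¬(T ∧ F))
  [1] ((¬F ∨ ¬T) ∨ ¬(T ∧ T)) ∨ ((T ∨ (T ∨ T)) ∧ ¬(T ∧ F))
  [2] ((T ∨ ¬T) ∨ ¬(T ∧ T)) ∨ ((T ∨ (T ∨ T)) ∧ ¬(T ∧ F))
  [3] (T ∨ ¬(T ∧ T)) ∨ ((T ∨ (T ∨ T)) ∧ ¬(T ∧ F))
  [4] T ∨ ((T ∨ (T ∨ T)) ∧ ¬(T ∧ F))
  [5] T

Answer: SAME — A ⇓ T, B ⇓ T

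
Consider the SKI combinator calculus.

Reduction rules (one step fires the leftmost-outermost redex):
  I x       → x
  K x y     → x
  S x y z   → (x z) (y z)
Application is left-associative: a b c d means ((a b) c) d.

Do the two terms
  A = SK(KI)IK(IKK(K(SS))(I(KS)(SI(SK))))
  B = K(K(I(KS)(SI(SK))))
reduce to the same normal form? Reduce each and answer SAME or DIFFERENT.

Term A:
  start: SK(KI)IK(IKK(K(SS))(I(KS)(SI(SK))))
  step 1: KI(KII)K(IKK(K(SS))(I(KS)(SI(SK))))
  step 2: IK(IKK(K(SS))(I(KS)(SI(SK))))
  step 3: K(IKK(K(SS))(I(KS)(SI(SK))))
  step 4: K(KK(K(SS))(I(KS)(SI(SK))))
  step 5: K(K(I(KS)(SI(SK))))
  step 6: K(K(KS(SI(SK))))
  step 7: K(KS)

Term B:
  start: K(K(I(KS)(SI(SK))))
  step 1: K(K(KS(SI(SK))))
  step 2: K(KS)

Answer: SAME — A ⇓ K(KS), B ⇓ K(KS)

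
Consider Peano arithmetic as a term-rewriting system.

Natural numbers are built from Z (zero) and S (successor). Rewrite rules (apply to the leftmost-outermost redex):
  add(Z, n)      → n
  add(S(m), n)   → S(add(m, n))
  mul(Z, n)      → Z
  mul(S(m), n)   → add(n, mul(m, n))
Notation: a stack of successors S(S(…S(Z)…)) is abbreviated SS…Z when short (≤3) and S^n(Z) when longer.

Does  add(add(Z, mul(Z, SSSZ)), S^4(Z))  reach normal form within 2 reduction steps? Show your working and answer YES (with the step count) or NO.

Answer: NO — after 2 steps the term is add(Z, S^4(Z)), not yet normal

Working:
  start: add(add(Z, mul(Z, SSSZ)), S^4(Z))
  →1  add(mul(Z, SSSZ), S^4(Z))
  →2  add(Z, S^4(Z))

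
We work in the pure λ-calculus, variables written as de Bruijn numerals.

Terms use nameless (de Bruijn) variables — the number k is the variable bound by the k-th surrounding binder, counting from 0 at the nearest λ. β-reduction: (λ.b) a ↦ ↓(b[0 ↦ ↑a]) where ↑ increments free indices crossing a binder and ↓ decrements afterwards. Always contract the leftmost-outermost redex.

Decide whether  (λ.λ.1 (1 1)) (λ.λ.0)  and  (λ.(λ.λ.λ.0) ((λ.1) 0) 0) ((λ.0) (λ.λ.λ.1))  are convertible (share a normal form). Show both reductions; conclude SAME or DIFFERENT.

Answer: DIFFERENT — A ⇓ λ.λ.0, B ⇓ λ.0

Reduction:
Term A:
  start: (λ.λ.1 (1 1)) (λ.λ.0)
  →1  λ.(λ.λ.0) ((λ.λ.0) (λ.λ.0))
  →2  λ.λ.0

Term B:
  start: (λ.(λ.λ.λ.0) ((λ.1) 0) 0) ((λ.0) (λ.λ.λ.1))
  →1  (λ.λ.λ.0) ((λ.(λ.0) (λ.λ.λ.1)) ((λ.0) (λ.λ.λ.1))) ((λ.0) (λ.λ.λ.1))
  →2  (λ.λ.0) ((λ.0) (λ.λ.λ.1))
  →3  λ.0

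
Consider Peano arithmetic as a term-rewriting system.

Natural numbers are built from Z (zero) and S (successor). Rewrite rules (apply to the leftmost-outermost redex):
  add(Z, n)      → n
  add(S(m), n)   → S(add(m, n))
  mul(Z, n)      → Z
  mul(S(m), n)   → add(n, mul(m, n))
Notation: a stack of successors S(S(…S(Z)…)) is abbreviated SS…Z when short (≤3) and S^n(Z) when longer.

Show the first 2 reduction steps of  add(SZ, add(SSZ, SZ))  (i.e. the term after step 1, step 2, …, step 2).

Answer: after 2 steps: S(add(SSZ, SZ))

Derivation:
  start: add(SZ, add(SSZ, SZ))
  step 1: S(add(Z, add(SSZ, SZ)))
  step 2: S(add(SSZ, SZ))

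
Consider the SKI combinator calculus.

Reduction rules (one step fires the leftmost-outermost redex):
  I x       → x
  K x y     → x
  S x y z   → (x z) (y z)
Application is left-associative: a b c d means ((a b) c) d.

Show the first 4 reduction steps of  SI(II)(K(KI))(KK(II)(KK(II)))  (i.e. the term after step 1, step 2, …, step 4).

  start: SI(II)(K(KI))(KK(II)(KK(II)))
  step 1: I(K(KI))(II(K(KI)))(KK(II)(KK(II)))
  step 2: K(KI)(II(K(KI)))(KK(II)(KK(II)))
  step 3: KI(KK(II)(KK(II)))
  step 4: I

Answer: after 4 steps: I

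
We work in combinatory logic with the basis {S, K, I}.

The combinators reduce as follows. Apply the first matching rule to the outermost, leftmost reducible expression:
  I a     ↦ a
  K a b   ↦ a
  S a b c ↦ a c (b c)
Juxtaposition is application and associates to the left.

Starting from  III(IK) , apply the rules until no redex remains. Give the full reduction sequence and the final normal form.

  start: III(IK)
  step 1: II(IK)
  step 2: I(IK)
  step 3: IK
  step 4: K

Answer: normal form = K  (in 4 steps)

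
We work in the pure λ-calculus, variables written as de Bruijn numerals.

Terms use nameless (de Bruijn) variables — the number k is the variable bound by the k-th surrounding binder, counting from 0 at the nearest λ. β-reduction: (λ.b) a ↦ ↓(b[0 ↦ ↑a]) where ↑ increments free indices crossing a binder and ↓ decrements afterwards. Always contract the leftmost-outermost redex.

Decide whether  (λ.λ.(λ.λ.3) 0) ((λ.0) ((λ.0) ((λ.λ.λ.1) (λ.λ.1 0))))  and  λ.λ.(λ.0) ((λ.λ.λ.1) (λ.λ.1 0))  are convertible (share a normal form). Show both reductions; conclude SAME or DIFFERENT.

Term A:
  start: (λ.λ.(λ.λ.3) 0) ((λ.0) ((λ.0) ((λ.λ.λ.1) (λ.λ.1 0))))
  [1] λ.(λ.λ.(λ.0) ((λ.0) ((λ.λ.λ.1) (λ.λ.1 0)))) 0
  [2] λ.λ.(λ.0) ((λ.0) ((λ.λ.λ.1) (λ.λ.1 0)))
  [3] λ.λ.(λ.0) ((λ.λ.λ.1) (λ.λ.1 0))
  [4] λ.λ.(λ.λ.λ.1) (λ.λ.1 0)
  [5] λ.λ.λ.λ.1

Term B:
  start: λ.λ.(λ.0) ((λ.λ.λ.1) (λ.λ.1 0))
  [1] λ.λ.(λ.λ.λ.1) (λ.λ.1 0)
  [2] λ.λ.λ.λ.1

Answer: SAME — A ⇓ λ.λ.λ.λ.1, B ⇓ λ.λ.λ.λ.1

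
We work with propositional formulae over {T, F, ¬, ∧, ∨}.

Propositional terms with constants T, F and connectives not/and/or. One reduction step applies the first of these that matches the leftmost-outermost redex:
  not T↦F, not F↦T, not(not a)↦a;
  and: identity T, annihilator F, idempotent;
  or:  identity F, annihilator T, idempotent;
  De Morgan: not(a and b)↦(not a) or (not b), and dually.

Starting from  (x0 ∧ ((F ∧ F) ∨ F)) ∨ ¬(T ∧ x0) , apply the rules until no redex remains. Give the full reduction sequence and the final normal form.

  start: (x0 ∧ ((F ∧ F) ∨ F)) ∨ ¬(T ∧ x0)
  →1  (x0 ∧ (F ∧ F)) ∨ ¬(T ∧ x0)
  →2  (x0 ∧ F) ∨ ¬(T ∧ x0)
  →3  F ∨ ¬(T ∧ x0)
  →4  ¬(T ∧ x0)
  →5  ¬T ∨ ¬x0
  →6  F ∨ ¬x0
  →7  ¬x0

Answer: normal form = ¬x0  (in 7 steps)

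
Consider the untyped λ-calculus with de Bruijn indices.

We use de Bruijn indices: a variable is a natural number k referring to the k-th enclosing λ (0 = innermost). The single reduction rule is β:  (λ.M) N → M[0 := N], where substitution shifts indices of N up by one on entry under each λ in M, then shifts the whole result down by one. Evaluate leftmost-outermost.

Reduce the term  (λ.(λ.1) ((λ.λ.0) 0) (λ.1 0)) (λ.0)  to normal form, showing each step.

  start: (λ.(λ.1) ((λ.λ.0) 0) (λ.1 0)) (λ.0)
  [1] (λ.λ.0) ((λ.λ.0) (λ.0)) (λ.(λ.0) 0)
  [2] (λ.0) (λ.(λ.0) 0)
  [3] λ.(λ.0) 0
  [4] λ.0

Answer: normal form = λ.0  (in 4 steps)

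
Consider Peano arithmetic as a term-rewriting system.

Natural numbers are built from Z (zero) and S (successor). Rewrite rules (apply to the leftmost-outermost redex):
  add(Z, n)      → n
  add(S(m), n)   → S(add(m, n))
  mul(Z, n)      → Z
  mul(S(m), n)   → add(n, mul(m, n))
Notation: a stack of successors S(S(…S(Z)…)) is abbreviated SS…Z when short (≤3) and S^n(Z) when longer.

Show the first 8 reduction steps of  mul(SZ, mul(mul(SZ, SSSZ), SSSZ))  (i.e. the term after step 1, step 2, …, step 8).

Answer: after 8 steps: S(S(add(add(SZ, mul(add(SSZ, mul(Z, SSSZ)), SSSZ)), mul(Z, mul(mul(SZ, SSSZ), SSSZ)))))

Reduction:
  start: mul(SZ, mul(mul(SZ, SSSZ), SSSZ))
  →1  add(mul(mul(SZ, SSSZ), SSSZ), mul(Z, mul(mul(SZ, SSSZ), SSSZ)))
  →2  add(mul(add(SSSZ, mul(Z, SSSZ)), SSSZ), mul(Z, mul(mul(SZ, SSSZ), SSSZ)))
  →3  add(mul(S(add(SSZ, mul(Z, SSSZ))), SSSZ), mul(Z, mul(mul(SZ, SSSZ), SSSZ)))
  →4  add(add(SSSZ, mul(add(SSZ, mul(Z, SSSZ)), SSSZ)), mul(Z, mul(mul(SZ, SSSZ), SSSZ)))
  →5  add(S(add(SSZ, mul(add(SSZ, mul(Z, SSSZ)), SSSZ))), mul(Z, mul(mul(SZ, SSSZ), SSSZ)))
  →6  S(add(add(SSZ, mul(add(SSZ, mul(Z, SSSZ)), SSSZ)), mul(Z, mul(mul(SZ, SSSZ), SSSZ))))
  →7  S(add(S(add(SZ, mul(add(SSZ, mul(Z, SSSZ)), SSSZ))), mul(Z, mul(mul(SZ, SSSZ), SSSZ))))
  →8  S(S(add(add(SZ, mul(add(SSZ, mul(Z, SSSZ)), SSSZ)), mul(Z, mul(mul(SZ, SSSZ), SSSZ)))))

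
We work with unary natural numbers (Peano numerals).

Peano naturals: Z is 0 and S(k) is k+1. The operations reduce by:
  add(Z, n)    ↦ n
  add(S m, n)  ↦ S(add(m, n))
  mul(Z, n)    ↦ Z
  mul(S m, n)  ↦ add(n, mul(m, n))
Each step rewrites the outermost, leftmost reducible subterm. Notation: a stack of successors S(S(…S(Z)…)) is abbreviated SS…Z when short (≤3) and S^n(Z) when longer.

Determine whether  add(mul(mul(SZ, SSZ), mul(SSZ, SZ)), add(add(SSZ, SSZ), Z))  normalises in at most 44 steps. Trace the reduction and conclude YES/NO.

Answer: YES — reaches normal form S^8(Z) in 41 ≤ 44 steps

Reduction:
  start: add(mul(mul(SZ, SSZ), mul(SSZ, SZ)), add(add(SSZ, SSZ), Z))
  [1] add(mul(add(SSZ, mul(Z, SSZ)), mul(SSZ, SZ)), add(add(SSZ, SSZ), Z))
  [2] add(mul(S(add(SZ, mul(Z, SSZ))), mul(SSZ, SZ)), add(add(SSZ, SSZ), Z))
  [3] add(add(mul(SSZ, SZ), mul(add(SZ, mul(Z, SSZ)), mul(SSZ, SZ))), add(add(SSZ, SSZ), Z))
  [4] add(add(add(SZ, mul(SZ, SZ)), mul(add(SZ, mul(Z, SSZ)), mul(SSZ, SZ))), add(add(SSZ, SSZ), Z))
  [5] add(add(S(add(Z, mul(SZ, SZ))), mul(add(SZ, mul(Z, SSZ)), mul(SSZ, SZ))), add(add(SSZ, SSZ), Z))
  [6] add(S(add(add(Z, mul(SZ, SZ)), mul(add(SZ, mul(Z, SSZ)), mul(SSZ, SZ)))), add(add(SSZ, SSZ), Z))
  [7] S(add(add(add(Z, mul(SZ, SZ)), mul(add(SZ, mul(Z, SSZ)), mul(SSZ, SZ))), add(add(SSZ, SSZ), Z)))
  [8] S(add(add(mul(SZ, SZ), mul(add(SZ, mul(Z, SSZ)), mul(SSZ, SZ))), add(add(SSZ, SSZ), Z)))
  [9] S(add(add(add(SZ, mul(Z, SZ)), mul(add(SZ, mul(Z, SSZ)), mul(SSZ, SZ))), add(add(SSZ, SSZ), Z)))
  [10] S(add(add(S(add(Z, mul(Z, SZ))), mul(add(SZ, mul(Z, SSZ)), mul(SSZ, SZ))), add(add(SSZ, SSZ), Z)))
  [11] S(add(S(add(add(Z, mul(Z, SZ)), mul(add(SZ, mul(Z, SSZ)), mul(SSZ, SZ)))), add(add(SSZ, SSZ), Z)))
  [12] S(S(add(add(add(Z, mul(Z, SZ)), mul(add(SZ, mul(Z, SSZ)), mul(SSZ, SZ))), add(add(SSZ, SSZ), Z))))
  [13] S(S(add(add(mul(Z, SZ), mul(add(SZ, mul(Z, SSZ)), mul(SSZ, SZ))), add(add(SSZ, SSZ), Z))))
  [14] S(S(add(add(Z, mul(add(SZ, mul(Z, SSZ)), mul(SSZ, SZ))), add(add(SSZ, SSZ), Z))))
  [15] S(S(add(mul(add(SZ, mul(Z, SSZ)), mul(SSZ, SZ)), add(add(SSZ, SSZ), Z))))
  [16] S(S(add(mul(S(add(Z, mul(Z, SSZ))), mul(SSZ, SZ)), add(add(SSZ, SSZ), Z))))
  [17] S(S(add(add(mul(SSZ, SZ), mul(add(Z, mul(Z, SSZ)), mul(SSZ, SZ))), add(add(SSZ, SSZ), Z))))
  [18] S(S(add(add(add(SZ, mul(SZ, SZ)), mul(add(Z, mul(Z, SSZ)), mul(SSZ, SZ))), add(add(SSZ, SSZ), Z))))
  [19] S(S(add(add(S(add(Z, mul(SZ, SZ))), mul(add(Z, mul(Z, SSZ)), mul(SSZ, SZ))), add(add(SSZ, SSZ), Z))))
  [20] S(S(add(S(add(add(Z, mul(SZ, SZ)), mul(add(Z, mul(Z, SSZ)), mul(SSZ, SZ)))), add(add(SSZ, SSZ), Z))))
  [21] S(S(S(add(add(add(Z, mul(SZ, SZ)), mul(add(Z, mul(Z, SSZ)), mul(SSZ, SZ))), add(add(SSZ, SSZ), Z)))))
  [22] S(S(S(add(add(mul(SZ, SZ), mul(add(Z, mul(Z, SSZ)), mul(SSZ, SZ))), add(add(SSZ, SSZ), Z)))))
  [23] S(S(S(add(add(add(SZ, mul(Z, SZ)), mul(add(Z, mul(Z, SSZ)), mul(SSZ, SZ))), add(add(SSZ, SSZ), Z)))))
  [24] S(S(S(add(add(S(add(Z, mul(Z, SZ))), mul(add(Z, mul(Z, SSZ)), mul(SSZ, SZ))), add(add(SSZ, SSZ), Z)))))
  [25] S(S(S(add(S(add(add(Z, mul(Z, SZ)), mul(add(Z, mul(Z, SSZ)), mul(SSZ, SZ)))), add(add(SSZ, SSZ), Z)))))
  [26] S(S(S(S(add(add(add(Z, mul(Z, SZ)), mul(add(Z, mul(Z, SSZ)), mul(SSZ, SZ))), add(add(SSZ, SSZ), Z))))))
  [27] S(S(S(S(add(add(mul(Z, SZ), mul(add(Z, mul(Z, SSZ)), mul(SSZ, SZ))), add(add(SSZ, SSZ), Z))))))
  [28] S(S(S(S(add(add(Z, mul(add(Z, mul(Z, SSZ)), mul(SSZ, SZ))), add(add(SSZ, SSZ), Z))))))
  [29] S(S(S(S(add(mul(add(Z, mul(Z, SSZ)), mul(SSZ, SZ)), add(add(SSZ, SSZ), Z))))))
  [30] S(S(S(S(add(mul(mul(Z, SSZ), mul(SSZ, SZ)), add(add(SSZ, SSZ), Z))))))
  [31] S(S(S(S(add(mul(Z, mul(SSZ, SZ)), add(add(SSZ, SSZ), Z))))))
  [32] S(S(S(S(add(Z, add(add(SSZ, SSZ), Z))))))
  [33] S(S(S(S(add(add(SSZ, SSZ), Z)))))
  [34] S(S(S(S(add(S(add(SZ, SSZ)), Z)))))
  [35] S(S(S(S(S(add(add(SZ, SSZ), Z))))))
  [36] S(S(S(S(S(add(S(add(Z, SSZ)), Z))))))
  [37] S(S(S(S(S(S(add(add(Z, SSZ), Z)))))))
  [38] S(S(S(S(S(S(add(SSZ, Z)))))))
  [39] S(S(S(S(S(S(S(add(SZ, Z))))))))
  [40] S(S(S(S(S(S(S(S(add(Z, Z)))))))))
  [41] S^8(Z)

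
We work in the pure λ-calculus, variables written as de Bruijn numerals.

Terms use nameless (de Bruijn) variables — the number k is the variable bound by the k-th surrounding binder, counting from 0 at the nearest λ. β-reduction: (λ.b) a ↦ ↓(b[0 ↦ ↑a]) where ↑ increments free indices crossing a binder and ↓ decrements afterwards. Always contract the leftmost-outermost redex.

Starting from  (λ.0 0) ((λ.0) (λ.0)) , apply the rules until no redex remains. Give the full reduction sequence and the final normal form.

  start: (λ.0 0) ((λ.0) (λ.0))
  step 1: (λ.0) (λ.0) ((λ.0) (λ.0))
  step 2: (λ.0) ((λ.0) (λ.0))
  step 3: (λ.0) (λ.0)
  step 4: λ.0

Answer: normal form = λ.0  (in 4 steps)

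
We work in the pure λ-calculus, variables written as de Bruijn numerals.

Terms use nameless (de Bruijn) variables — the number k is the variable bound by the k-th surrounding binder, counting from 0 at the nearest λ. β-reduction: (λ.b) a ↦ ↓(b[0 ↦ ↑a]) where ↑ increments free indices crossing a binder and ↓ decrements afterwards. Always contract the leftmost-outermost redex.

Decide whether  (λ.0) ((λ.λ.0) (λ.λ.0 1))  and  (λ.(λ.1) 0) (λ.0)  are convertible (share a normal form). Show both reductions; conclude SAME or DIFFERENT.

Answer: SAME — A ⇓ λ.0, B ⇓ λ.0

Reduction:
Term A:
  start: (λ.0) ((λ.λ.0) (λ.λ.0 1))
  step 1: (λ.λ.0) (λ.λ.0 1)
  step 2: λ.0

Term B:
  start: (λ.(λ.1) 0) (λ.0)
  step 1: (λ.λ.0) (λ.0)
  step 2: λ.0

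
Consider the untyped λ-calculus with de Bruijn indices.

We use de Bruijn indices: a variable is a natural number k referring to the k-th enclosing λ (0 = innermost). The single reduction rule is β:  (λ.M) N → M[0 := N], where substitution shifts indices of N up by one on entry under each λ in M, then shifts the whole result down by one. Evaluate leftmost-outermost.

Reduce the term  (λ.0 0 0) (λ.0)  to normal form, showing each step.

  start: (λ.0 0 0) (λ.0)
  →1  (λ.0) (λ.0) (λ.0)
  →2  (λ.0) (λ.0)
  →3  λ.0

Answer: normal form = λ.0  (in 3 steps)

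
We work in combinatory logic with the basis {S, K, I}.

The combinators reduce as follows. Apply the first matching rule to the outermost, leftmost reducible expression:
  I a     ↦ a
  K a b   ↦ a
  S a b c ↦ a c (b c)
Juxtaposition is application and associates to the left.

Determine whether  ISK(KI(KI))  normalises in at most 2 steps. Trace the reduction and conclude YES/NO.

  start: ISK(KI(KI))
  [1] SK(KI(KI))
  [2] SKI

Answer: YES — reaches normal form SKI in 2 ≤ 2 steps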